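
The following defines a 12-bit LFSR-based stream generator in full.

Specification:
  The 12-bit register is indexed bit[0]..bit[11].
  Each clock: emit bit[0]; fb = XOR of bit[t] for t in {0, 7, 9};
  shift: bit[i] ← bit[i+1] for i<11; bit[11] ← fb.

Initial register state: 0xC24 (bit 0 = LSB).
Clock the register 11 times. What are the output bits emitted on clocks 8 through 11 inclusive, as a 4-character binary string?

reg_0 = 0xC24
clock 1: out=0, reg = 0x612
clock 2: out=0, reg = 0xB09
clock 3: out=1, reg = 0x584
clock 4: out=0, reg = 0xAC2
clock 5: out=0, reg = 0x561
clock 6: out=1, reg = 0xAB0
clock 7: out=0, reg = 0x558
clock 8: out=0, reg = 0x2AC
clock 9: out=0, reg = 0x156
clock 10: out=0, reg = 0x0AB
clock 11: out=1, reg = 0x055

0001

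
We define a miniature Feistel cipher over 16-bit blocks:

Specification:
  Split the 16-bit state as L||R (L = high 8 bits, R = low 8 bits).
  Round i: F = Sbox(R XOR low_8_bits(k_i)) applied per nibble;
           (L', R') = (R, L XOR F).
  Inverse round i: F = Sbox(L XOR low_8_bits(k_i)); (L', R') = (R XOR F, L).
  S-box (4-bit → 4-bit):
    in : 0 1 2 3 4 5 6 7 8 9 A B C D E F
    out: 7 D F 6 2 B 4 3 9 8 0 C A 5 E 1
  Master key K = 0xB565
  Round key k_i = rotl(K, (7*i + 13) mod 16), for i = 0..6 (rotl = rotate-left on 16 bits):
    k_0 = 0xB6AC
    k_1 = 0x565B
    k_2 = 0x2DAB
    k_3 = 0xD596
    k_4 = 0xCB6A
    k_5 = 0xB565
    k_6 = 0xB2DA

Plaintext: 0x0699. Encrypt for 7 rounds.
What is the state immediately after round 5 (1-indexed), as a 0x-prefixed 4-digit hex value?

s_0 = plaintext = 0x0699
s_1 = Round(s_0, k_0) = 0x996D
s_2 = Round(s_1, k_1) = 0x6DFD
s_3 = Round(s_2, k_2) = 0xFDD9
s_4 = Round(s_3, k_3) = 0xD9DC
s_5 = Round(s_4, k_4) = 0xDC1D
s_6 = Round(s_5, k_5) = 0x1DE5
s_7 = Round(s_6, k_6) = 0xE57C

0xDC1D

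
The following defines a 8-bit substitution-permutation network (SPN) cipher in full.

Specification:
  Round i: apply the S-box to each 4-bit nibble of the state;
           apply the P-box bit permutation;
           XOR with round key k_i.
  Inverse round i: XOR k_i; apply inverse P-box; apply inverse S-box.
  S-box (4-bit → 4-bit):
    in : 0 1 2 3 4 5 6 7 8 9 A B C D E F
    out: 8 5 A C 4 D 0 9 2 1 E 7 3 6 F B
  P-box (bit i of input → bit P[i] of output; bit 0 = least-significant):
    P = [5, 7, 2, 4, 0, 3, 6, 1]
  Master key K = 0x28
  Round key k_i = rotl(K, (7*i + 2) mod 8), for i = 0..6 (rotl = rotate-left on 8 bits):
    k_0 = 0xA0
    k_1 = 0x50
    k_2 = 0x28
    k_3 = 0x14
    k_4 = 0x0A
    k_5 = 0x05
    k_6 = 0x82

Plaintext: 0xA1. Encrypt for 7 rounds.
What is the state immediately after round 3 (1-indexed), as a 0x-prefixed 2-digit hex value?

s_0 = plaintext = 0xA1
s_1 = Round(s_0, k_0) = 0xCE
s_2 = Round(s_1, k_1) = 0xED
s_3 = Round(s_2, k_2) = 0xE7
s_4 = Round(s_3, k_3) = 0x6F
s_5 = Round(s_4, k_4) = 0xBA
s_6 = Round(s_5, k_5) = 0xD8
s_7 = Round(s_6, k_6) = 0x4A

0xE7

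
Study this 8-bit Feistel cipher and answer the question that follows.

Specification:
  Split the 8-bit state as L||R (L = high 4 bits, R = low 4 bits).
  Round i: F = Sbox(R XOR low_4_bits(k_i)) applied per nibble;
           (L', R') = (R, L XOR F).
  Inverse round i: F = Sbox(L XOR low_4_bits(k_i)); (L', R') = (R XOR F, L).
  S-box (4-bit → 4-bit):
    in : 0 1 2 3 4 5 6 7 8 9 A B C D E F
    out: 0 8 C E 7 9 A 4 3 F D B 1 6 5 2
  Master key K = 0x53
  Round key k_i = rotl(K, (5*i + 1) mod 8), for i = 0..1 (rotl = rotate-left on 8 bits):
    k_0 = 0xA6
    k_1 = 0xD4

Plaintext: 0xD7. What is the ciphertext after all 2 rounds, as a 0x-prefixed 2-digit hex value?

s_0 = plaintext = 0xD7
s_1 = Round(s_0, k_0) = 0x75
s_2 = Round(s_1, k_1) = 0x5F

0x5F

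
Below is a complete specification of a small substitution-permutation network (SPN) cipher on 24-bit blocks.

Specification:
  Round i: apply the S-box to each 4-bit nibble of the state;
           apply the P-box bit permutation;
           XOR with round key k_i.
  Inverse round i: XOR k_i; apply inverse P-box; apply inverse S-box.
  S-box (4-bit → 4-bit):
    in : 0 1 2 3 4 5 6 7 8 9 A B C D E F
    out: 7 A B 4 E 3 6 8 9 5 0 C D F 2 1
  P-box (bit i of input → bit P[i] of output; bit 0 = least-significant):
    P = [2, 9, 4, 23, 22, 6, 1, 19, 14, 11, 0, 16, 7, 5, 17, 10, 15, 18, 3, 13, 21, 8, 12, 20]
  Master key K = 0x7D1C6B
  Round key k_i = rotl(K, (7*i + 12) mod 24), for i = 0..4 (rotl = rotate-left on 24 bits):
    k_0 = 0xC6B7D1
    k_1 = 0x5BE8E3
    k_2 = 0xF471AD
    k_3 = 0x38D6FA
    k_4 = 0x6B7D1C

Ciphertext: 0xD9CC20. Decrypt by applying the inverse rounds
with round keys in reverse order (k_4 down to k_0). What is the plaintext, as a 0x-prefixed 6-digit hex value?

s_0 = ciphertext = 0xD9CC20
s_1 = InvRound(s_0, k_4) = 0xDC6AAC
s_2 = InvRound(s_1, k_3) = 0x927E0C
s_3 = InvRound(s_2, k_2) = 0x5ED6FE
s_4 = InvRound(s_3, k_1) = 0x3474A0
s_5 = InvRound(s_4, k_0) = 0x2F6954

0x2F6954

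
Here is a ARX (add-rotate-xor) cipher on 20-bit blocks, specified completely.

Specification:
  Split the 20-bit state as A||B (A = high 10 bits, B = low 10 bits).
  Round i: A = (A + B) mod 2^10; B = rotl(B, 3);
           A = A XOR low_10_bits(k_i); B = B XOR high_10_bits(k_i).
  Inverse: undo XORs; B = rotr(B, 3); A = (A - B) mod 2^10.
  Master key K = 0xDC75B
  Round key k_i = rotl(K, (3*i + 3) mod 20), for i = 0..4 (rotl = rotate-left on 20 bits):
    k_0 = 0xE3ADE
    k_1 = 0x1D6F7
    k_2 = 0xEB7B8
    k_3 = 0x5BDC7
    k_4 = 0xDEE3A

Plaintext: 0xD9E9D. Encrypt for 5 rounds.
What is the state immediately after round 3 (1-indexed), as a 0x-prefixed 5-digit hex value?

s_0 = plaintext = 0xD9E9D
s_1 = Round(s_0, k_0) = 0x36B63
s_2 = Round(s_1, k_1) = 0xB2B6B
s_3 = Round(s_2, k_2) = 0x634F3
s_4 = Round(s_3, k_3) = 0xD1EF6
s_5 = Round(s_4, k_4) = 0x01CCE

0x634F3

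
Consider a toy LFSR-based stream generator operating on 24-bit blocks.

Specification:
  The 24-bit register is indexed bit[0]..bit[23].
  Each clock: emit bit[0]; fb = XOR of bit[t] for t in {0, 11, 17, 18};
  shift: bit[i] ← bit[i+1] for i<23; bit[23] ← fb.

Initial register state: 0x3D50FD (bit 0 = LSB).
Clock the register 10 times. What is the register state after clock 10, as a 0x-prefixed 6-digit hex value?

reg_0 = 0x3D50FD
clock 1: out=1, reg = 0x1EA87E
clock 2: out=0, reg = 0x8F543F
clock 3: out=1, reg = 0xC7AA1F
clock 4: out=1, reg = 0x63D50F
clock 5: out=1, reg = 0x31EA87
clock 6: out=1, reg = 0x18F543
clock 7: out=1, reg = 0x8C7AA1
clock 8: out=1, reg = 0xC63D50
clock 9: out=0, reg = 0xE31EA8
clock 10: out=0, reg = 0x718F54

0x718F54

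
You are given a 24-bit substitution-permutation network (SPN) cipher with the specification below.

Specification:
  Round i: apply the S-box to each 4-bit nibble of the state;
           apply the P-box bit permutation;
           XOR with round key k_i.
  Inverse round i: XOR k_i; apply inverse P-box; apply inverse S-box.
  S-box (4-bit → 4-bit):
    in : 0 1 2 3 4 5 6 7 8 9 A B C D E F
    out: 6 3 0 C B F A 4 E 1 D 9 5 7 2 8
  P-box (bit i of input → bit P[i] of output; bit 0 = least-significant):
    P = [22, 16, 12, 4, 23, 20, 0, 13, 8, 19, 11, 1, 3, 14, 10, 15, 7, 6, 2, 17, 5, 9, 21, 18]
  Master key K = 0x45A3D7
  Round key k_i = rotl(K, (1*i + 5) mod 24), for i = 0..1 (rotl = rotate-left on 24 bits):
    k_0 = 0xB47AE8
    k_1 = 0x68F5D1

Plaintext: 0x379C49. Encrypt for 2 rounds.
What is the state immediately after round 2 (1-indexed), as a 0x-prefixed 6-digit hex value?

0x3D3BAF

s_0 = plaintext = 0x379C49
s_1 = Round(s_0, k_0) = 0x4053E4
s_2 = Round(s_1, k_1) = 0x3D3BAF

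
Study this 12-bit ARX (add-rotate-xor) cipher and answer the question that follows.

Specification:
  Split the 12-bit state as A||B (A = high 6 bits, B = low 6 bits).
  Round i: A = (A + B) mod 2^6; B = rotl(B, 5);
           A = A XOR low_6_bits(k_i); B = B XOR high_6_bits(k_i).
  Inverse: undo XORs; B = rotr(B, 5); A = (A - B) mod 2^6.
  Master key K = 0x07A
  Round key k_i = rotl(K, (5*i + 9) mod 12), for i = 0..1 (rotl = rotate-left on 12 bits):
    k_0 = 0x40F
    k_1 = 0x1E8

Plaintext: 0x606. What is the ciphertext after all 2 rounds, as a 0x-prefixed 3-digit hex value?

0x32E

s_0 = plaintext = 0x606
s_1 = Round(s_0, k_0) = 0x453
s_2 = Round(s_1, k_1) = 0x32E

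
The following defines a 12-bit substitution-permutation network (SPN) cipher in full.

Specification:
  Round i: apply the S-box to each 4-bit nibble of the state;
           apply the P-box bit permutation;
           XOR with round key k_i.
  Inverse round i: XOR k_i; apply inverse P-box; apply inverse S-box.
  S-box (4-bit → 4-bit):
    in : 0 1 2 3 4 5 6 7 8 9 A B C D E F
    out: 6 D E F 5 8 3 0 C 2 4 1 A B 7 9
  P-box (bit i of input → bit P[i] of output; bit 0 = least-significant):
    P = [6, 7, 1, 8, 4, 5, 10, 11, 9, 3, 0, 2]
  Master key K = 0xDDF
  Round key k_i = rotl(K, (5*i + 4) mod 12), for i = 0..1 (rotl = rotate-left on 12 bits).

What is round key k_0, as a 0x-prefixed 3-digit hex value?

0xDFD

K = 0xDDF
k_0 = rotl(K, (5*0+4) mod 12) = rotl(K, 4) = 0xDFD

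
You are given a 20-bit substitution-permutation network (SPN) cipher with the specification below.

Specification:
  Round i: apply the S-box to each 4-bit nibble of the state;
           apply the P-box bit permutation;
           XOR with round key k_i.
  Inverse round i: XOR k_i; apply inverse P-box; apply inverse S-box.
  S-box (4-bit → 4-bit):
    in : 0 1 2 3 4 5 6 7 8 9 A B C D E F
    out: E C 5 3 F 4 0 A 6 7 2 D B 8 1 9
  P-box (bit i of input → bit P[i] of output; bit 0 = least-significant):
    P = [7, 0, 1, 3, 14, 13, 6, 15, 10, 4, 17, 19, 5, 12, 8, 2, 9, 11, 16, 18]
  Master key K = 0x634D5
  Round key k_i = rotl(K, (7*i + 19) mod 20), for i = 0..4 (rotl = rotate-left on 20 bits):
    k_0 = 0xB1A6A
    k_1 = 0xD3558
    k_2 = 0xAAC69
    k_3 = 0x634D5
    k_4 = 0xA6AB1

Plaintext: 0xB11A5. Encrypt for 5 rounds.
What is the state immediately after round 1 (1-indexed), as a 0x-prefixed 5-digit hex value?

s_0 = plaintext = 0xB11A5
s_1 = Round(s_0, k_0) = 0x4396C
s_2 = Round(s_1, k_1) = 0xA2BE1
s_3 = Round(s_2, k_2) = 0x0E143
s_4 = Round(s_3, k_3) = 0x9DC34
s_5 = Round(s_4, k_4) = 0x3042E

0x4396C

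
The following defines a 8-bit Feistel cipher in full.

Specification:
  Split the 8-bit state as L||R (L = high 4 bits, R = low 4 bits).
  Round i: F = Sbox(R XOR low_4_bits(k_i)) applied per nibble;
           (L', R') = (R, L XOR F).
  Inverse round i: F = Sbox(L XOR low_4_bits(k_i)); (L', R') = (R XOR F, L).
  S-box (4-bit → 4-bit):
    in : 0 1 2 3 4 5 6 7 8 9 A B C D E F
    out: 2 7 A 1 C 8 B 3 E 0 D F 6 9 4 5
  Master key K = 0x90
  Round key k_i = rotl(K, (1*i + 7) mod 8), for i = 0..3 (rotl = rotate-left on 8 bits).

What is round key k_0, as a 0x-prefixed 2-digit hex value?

0x48

K = 0x90
k_0 = rotl(K, (1*0+7) mod 8) = rotl(K, 7) = 0x48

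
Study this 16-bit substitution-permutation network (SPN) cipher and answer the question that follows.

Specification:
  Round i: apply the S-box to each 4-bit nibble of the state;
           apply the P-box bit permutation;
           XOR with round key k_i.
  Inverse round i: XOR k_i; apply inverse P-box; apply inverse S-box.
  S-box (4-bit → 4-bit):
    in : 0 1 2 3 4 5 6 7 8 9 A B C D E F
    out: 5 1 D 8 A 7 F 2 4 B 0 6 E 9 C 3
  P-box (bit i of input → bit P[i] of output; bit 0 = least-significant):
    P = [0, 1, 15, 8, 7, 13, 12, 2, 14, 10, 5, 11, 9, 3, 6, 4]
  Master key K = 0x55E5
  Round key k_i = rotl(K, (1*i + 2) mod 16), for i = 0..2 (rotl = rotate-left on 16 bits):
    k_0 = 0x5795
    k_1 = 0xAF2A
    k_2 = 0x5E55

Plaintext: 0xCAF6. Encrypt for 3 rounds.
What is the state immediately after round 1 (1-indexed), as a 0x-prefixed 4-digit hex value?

0xF64E

s_0 = plaintext = 0xCAF6
s_1 = Round(s_0, k_0) = 0xF64E
s_2 = Round(s_1, k_1) = 0x4006
s_3 = Round(s_2, k_2) = 0x8FEE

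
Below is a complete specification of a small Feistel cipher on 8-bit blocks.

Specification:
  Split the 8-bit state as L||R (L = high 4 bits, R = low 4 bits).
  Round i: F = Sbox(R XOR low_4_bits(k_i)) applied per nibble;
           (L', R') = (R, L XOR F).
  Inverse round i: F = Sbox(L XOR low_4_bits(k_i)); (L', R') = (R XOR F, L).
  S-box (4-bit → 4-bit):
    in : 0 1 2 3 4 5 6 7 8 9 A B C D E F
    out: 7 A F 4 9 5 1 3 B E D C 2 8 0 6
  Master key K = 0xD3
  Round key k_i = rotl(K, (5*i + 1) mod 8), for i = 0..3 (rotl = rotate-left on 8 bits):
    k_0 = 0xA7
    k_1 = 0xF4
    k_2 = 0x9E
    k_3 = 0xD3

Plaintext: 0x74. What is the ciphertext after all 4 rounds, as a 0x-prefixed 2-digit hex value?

s_0 = plaintext = 0x74
s_1 = Round(s_0, k_0) = 0x43
s_2 = Round(s_1, k_1) = 0x37
s_3 = Round(s_2, k_2) = 0x7D
s_4 = Round(s_3, k_3) = 0xD7

0xD7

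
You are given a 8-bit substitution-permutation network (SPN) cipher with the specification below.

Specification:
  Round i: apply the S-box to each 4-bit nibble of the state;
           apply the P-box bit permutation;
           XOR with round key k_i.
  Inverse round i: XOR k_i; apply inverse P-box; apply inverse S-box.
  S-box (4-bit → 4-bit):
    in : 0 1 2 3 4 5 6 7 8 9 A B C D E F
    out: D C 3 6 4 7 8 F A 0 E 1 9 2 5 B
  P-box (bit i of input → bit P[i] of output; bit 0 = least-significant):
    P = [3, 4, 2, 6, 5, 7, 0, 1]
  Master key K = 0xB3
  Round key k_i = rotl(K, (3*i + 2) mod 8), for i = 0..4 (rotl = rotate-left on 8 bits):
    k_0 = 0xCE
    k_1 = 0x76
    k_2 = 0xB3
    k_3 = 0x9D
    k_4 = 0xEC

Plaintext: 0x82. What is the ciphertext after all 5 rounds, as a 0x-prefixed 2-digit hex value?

s_0 = plaintext = 0x82
s_1 = Round(s_0, k_0) = 0x54
s_2 = Round(s_1, k_1) = 0xD3
s_3 = Round(s_2, k_2) = 0x27
s_4 = Round(s_3, k_3) = 0x61
s_5 = Round(s_4, k_4) = 0xAA

0xAA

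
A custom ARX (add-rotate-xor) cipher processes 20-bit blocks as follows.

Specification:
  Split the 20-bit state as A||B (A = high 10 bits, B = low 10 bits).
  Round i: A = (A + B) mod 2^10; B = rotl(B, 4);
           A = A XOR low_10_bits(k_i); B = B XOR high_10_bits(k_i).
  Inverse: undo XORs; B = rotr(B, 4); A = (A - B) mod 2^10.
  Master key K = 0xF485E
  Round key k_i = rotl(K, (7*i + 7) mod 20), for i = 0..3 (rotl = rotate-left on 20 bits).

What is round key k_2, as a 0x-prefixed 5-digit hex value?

K = 0xF485E
k_0 = rotl(K, (7*0+7) mod 20) = rotl(K, 7) = 0x42F7A
k_1 = rotl(K, (7*1+7) mod 20) = rotl(K, 14) = 0x7BD21
k_2 = rotl(K, (7*2+7) mod 20) = rotl(K, 1) = 0xE90BD

0xE90BD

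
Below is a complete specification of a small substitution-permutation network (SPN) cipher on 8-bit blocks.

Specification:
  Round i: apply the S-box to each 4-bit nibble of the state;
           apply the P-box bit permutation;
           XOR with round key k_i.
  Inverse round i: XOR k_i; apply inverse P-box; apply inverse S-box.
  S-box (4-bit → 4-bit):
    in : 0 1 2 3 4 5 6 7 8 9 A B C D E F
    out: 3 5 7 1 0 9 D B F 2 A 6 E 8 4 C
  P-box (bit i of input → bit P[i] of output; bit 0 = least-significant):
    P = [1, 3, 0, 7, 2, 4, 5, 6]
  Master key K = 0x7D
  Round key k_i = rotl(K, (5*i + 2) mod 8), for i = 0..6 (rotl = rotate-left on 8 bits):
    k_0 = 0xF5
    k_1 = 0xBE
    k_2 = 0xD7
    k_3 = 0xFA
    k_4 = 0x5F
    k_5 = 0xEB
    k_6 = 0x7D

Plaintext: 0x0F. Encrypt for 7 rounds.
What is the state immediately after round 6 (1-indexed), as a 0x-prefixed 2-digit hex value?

s_0 = plaintext = 0x0F
s_1 = Round(s_0, k_0) = 0x60
s_2 = Round(s_1, k_1) = 0xD0
s_3 = Round(s_2, k_2) = 0x9D
s_4 = Round(s_3, k_3) = 0x6A
s_5 = Round(s_4, k_4) = 0xB3
s_6 = Round(s_5, k_5) = 0xD9
s_7 = Round(s_6, k_6) = 0x35

0xD9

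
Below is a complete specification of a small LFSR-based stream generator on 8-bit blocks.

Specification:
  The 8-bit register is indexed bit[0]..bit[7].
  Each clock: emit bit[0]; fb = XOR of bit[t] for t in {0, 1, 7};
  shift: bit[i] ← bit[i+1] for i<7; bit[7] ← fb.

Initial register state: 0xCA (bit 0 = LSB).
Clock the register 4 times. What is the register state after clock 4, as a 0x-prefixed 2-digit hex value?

0xAC

reg_0 = 0xCA
clock 1: out=0, reg = 0x65
clock 2: out=1, reg = 0xB2
clock 3: out=0, reg = 0x59
clock 4: out=1, reg = 0xAC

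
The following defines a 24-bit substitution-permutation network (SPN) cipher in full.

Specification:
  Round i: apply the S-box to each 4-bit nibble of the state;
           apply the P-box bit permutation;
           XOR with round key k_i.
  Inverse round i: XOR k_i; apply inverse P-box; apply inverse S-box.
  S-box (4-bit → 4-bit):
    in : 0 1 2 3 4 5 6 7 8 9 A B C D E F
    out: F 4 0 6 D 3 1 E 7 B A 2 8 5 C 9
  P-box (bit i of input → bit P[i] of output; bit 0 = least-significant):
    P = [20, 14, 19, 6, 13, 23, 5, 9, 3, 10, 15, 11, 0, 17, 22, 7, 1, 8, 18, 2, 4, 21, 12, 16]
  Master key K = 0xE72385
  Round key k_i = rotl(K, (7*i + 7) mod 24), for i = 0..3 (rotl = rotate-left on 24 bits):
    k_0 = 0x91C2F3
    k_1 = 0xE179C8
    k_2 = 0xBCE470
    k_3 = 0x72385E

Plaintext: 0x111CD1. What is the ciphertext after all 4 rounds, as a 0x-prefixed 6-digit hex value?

s_0 = plaintext = 0x111CD1
s_1 = Round(s_0, k_0) = 0xDDFAD3
s_2 = Round(s_1, k_1) = 0xED057B
s_3 = Round(s_2, k_2) = 0x7BB2DB
s_4 = Round(s_3, k_3) = 0x51497E

0x51497E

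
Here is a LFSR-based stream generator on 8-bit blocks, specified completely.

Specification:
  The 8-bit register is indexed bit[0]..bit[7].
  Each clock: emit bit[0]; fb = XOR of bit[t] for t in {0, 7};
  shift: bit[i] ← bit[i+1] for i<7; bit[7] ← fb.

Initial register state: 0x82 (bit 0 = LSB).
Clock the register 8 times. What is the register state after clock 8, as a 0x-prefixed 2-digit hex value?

0x81

reg_0 = 0x82
clock 1: out=0, reg = 0xC1
clock 2: out=1, reg = 0x60
clock 3: out=0, reg = 0x30
clock 4: out=0, reg = 0x18
clock 5: out=0, reg = 0x0C
clock 6: out=0, reg = 0x06
clock 7: out=0, reg = 0x03
clock 8: out=1, reg = 0x81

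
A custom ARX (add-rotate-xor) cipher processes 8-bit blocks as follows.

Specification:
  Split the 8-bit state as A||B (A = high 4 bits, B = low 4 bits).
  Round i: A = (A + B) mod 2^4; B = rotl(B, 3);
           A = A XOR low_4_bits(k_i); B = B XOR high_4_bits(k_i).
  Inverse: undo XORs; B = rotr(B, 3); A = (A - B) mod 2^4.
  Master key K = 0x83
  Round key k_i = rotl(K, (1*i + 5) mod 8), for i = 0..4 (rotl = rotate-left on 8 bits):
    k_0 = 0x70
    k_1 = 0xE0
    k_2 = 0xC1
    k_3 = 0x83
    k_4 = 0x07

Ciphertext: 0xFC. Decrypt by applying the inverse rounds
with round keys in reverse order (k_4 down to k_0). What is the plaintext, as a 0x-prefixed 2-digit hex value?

s_0 = ciphertext = 0xFC
s_1 = InvRound(s_0, k_4) = 0xF9
s_2 = InvRound(s_1, k_3) = 0xA2
s_3 = InvRound(s_2, k_2) = 0xED
s_4 = InvRound(s_3, k_1) = 0x86
s_5 = InvRound(s_4, k_0) = 0x62

0x62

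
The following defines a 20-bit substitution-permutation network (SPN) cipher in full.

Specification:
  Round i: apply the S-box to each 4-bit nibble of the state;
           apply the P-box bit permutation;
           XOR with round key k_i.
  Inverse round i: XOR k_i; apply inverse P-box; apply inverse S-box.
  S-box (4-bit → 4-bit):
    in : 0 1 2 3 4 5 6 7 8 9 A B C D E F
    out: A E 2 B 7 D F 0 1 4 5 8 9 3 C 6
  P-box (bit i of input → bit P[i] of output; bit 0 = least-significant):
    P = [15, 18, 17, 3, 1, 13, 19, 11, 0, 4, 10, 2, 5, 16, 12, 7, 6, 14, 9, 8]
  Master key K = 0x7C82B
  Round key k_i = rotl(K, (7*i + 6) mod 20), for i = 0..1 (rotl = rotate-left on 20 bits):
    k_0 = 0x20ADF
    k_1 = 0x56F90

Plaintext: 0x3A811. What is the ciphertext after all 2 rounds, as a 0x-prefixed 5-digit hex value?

0x3E6CD

s_0 = plaintext = 0x3A811
s_1 = Round(s_0, k_0) = 0xC73B6
s_2 = Round(s_1, k_1) = 0x3E6CD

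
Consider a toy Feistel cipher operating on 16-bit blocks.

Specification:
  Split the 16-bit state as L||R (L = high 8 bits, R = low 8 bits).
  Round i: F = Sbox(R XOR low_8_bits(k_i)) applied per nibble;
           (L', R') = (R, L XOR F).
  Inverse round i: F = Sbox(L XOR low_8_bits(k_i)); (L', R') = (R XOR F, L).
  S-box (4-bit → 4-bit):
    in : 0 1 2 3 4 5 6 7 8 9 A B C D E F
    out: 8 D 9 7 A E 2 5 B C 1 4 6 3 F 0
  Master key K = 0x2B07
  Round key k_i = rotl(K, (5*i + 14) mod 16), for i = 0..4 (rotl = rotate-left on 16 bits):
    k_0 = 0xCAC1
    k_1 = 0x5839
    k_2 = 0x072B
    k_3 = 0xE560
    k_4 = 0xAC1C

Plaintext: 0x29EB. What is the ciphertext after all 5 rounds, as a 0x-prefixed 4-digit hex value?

s_0 = plaintext = 0x29EB
s_1 = Round(s_0, k_0) = 0xEBB8
s_2 = Round(s_1, k_1) = 0xB856
s_3 = Round(s_2, k_2) = 0x56EB
s_4 = Round(s_3, k_3) = 0xEBE2
s_5 = Round(s_4, k_4) = 0xE2E4

0xE2E4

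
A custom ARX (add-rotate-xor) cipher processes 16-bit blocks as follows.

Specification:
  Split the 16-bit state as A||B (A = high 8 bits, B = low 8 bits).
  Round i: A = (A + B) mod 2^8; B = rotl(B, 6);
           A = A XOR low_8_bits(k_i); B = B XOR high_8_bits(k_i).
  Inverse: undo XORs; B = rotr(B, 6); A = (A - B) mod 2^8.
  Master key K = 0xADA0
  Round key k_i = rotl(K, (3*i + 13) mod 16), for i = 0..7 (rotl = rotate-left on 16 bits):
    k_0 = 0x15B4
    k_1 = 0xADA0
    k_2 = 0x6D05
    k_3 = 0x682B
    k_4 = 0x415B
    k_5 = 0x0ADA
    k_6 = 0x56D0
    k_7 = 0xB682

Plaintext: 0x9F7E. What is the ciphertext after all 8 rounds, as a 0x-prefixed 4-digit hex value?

s_0 = plaintext = 0x9F7E
s_1 = Round(s_0, k_0) = 0xA98A
s_2 = Round(s_1, k_1) = 0x930F
s_3 = Round(s_2, k_2) = 0xA7AE
s_4 = Round(s_3, k_3) = 0x7EC3
s_5 = Round(s_4, k_4) = 0x1AB1
s_6 = Round(s_5, k_5) = 0x1166
s_7 = Round(s_6, k_6) = 0xA7CF
s_8 = Round(s_7, k_7) = 0xF445

0xF445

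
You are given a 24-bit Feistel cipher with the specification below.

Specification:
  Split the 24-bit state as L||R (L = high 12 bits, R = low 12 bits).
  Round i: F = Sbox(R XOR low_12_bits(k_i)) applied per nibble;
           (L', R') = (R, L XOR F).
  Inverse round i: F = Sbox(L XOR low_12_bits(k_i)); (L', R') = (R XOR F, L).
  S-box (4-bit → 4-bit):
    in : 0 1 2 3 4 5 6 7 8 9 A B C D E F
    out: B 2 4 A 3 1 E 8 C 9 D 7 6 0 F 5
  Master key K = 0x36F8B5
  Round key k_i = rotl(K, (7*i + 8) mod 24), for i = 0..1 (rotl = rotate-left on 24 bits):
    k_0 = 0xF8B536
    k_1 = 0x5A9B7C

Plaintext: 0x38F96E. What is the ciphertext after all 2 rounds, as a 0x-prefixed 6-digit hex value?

s_0 = plaintext = 0x38F96E
s_1 = Round(s_0, k_0) = 0x96E593
s_2 = Round(s_1, k_1) = 0x59369B

0x59369B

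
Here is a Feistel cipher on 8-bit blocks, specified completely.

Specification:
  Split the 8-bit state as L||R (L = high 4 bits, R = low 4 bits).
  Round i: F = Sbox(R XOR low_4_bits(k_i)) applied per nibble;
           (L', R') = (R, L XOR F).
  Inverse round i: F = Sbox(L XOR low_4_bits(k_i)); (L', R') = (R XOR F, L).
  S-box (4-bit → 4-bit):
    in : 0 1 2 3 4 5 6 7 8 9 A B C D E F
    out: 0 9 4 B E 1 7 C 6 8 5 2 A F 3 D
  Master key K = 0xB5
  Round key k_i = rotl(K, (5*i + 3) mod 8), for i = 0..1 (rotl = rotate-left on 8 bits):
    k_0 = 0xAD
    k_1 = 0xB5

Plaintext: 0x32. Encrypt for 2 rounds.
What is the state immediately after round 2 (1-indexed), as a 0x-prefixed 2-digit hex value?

s_0 = plaintext = 0x32
s_1 = Round(s_0, k_0) = 0x2E
s_2 = Round(s_1, k_1) = 0xE0

0xE0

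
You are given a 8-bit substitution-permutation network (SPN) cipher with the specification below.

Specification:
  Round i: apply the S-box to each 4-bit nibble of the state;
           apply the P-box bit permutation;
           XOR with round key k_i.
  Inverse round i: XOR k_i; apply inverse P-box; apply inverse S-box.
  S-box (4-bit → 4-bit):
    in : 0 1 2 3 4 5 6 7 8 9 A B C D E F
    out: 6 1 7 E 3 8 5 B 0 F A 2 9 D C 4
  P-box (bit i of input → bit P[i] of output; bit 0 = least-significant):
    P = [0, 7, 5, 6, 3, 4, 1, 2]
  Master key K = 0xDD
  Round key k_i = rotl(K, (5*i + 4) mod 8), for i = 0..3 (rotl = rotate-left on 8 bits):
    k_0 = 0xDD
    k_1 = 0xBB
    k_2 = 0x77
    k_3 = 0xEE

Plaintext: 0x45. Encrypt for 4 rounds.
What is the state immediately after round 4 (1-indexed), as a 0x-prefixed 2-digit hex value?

0xAC

s_0 = plaintext = 0x45
s_1 = Round(s_0, k_0) = 0x85
s_2 = Round(s_1, k_1) = 0xFB
s_3 = Round(s_2, k_2) = 0xF5
s_4 = Round(s_3, k_3) = 0xAC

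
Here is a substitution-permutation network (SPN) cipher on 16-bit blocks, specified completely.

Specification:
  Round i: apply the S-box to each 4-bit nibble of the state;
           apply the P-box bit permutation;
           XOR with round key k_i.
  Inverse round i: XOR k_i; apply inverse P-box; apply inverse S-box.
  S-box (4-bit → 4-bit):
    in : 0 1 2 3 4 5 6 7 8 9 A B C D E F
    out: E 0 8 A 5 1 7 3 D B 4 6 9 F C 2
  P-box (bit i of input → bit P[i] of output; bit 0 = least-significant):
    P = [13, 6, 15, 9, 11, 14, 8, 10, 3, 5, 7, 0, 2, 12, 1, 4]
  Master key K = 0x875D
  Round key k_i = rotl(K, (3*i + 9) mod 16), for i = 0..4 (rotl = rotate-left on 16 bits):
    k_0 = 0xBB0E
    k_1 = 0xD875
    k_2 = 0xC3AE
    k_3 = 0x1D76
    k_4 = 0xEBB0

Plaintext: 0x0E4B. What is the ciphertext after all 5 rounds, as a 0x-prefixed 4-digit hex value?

s_0 = plaintext = 0x0E4B
s_1 = Round(s_0, k_0) = 0x22DD
s_2 = Round(s_1, k_1) = 0x3724
s_3 = Round(s_2, k_2) = 0x7796
s_4 = Round(s_3, k_3) = 0xE11A
s_5 = Round(s_4, k_4) = 0x6BA2

0x6BA2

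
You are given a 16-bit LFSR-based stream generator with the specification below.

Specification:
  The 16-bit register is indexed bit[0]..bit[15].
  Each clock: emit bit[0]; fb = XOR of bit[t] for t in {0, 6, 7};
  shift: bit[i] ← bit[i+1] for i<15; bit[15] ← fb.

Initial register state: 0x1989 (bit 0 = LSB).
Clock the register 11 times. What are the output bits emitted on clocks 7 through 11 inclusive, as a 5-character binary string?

01100

reg_0 = 0x1989
clock 1: out=1, reg = 0x0CC4
clock 2: out=0, reg = 0x0662
clock 3: out=0, reg = 0x8331
clock 4: out=1, reg = 0xC198
clock 5: out=0, reg = 0xE0CC
clock 6: out=0, reg = 0x7066
clock 7: out=0, reg = 0xB833
clock 8: out=1, reg = 0xDC19
clock 9: out=1, reg = 0xEE0C
clock 10: out=0, reg = 0x7706
clock 11: out=0, reg = 0x3B83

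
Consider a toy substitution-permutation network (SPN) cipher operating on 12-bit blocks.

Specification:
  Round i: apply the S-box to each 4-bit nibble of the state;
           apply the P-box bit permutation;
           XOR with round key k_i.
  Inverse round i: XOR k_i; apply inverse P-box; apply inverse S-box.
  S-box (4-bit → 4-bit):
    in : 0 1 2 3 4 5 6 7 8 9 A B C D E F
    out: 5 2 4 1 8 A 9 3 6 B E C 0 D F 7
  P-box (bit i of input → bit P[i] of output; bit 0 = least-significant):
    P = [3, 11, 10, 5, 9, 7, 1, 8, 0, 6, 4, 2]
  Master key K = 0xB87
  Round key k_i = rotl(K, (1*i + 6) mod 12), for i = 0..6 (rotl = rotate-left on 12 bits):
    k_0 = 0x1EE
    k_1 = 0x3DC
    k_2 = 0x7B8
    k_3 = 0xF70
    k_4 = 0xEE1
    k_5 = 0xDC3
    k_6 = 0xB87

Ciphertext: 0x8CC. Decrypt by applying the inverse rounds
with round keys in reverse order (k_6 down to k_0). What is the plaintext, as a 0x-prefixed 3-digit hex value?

s_0 = ciphertext = 0x8CC
s_1 = InvRound(s_0, k_6) = 0x7D3
s_2 = InvRound(s_1, k_5) = 0x231
s_3 = InvRound(s_2, k_4) = 0x818
s_4 = InvRound(s_3, k_3) = 0x16D
s_5 = InvRound(s_4, k_2) = 0xE72
s_6 = InvRound(s_5, k_1) = 0x4AE
s_7 = InvRound(s_6, k_0) = 0x142

0x142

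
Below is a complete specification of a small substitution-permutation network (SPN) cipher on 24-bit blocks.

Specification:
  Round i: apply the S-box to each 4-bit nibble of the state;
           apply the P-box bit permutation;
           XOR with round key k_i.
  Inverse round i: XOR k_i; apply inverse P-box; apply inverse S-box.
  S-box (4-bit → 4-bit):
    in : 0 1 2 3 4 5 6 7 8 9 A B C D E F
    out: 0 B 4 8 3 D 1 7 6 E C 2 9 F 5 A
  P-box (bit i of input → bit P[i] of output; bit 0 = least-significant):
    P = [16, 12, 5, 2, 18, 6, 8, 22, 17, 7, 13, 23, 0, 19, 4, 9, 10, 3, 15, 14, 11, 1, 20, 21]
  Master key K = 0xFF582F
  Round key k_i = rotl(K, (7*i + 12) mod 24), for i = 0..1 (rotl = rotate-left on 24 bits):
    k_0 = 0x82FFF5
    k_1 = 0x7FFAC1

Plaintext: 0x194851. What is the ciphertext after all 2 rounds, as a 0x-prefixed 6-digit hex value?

0x69B3AD

s_0 = plaintext = 0x194851
s_1 = Round(s_0, k_0) = 0xEF067A
s_2 = Round(s_1, k_1) = 0x69B3AD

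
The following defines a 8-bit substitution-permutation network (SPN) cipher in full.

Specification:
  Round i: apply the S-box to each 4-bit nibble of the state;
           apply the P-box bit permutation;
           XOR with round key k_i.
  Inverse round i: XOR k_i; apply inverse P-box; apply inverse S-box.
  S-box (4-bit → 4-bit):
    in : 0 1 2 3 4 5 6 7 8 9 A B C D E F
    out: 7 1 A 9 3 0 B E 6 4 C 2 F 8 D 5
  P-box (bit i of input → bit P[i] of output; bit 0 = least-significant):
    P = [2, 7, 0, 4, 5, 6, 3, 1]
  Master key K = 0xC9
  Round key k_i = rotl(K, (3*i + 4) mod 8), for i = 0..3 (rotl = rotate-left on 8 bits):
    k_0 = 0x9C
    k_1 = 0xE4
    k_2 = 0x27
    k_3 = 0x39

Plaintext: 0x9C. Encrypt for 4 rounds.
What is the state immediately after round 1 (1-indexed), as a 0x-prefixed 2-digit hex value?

s_0 = plaintext = 0x9C
s_1 = Round(s_0, k_0) = 0x01
s_2 = Round(s_1, k_1) = 0x88
s_3 = Round(s_2, k_2) = 0xEE
s_4 = Round(s_3, k_3) = 0x06

0x01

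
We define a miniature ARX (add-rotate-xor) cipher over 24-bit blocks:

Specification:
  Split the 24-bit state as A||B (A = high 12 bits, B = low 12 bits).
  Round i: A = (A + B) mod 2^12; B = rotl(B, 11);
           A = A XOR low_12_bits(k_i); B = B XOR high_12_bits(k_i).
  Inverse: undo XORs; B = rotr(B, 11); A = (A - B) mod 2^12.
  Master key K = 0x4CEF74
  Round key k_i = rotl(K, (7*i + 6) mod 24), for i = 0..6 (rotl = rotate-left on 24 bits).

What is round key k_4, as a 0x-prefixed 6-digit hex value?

0xBDD133

K = 0x4CEF74
k_0 = rotl(K, (7*0+6) mod 24) = rotl(K, 6) = 0x3BDD13
k_1 = rotl(K, (7*1+6) mod 24) = rotl(K, 13) = 0xEE899D
k_2 = rotl(K, (7*2+6) mod 24) = rotl(K, 20) = 0x44CEF7
k_3 = rotl(K, (7*3+6) mod 24) = rotl(K, 3) = 0x677BA2
k_4 = rotl(K, (7*4+6) mod 24) = rotl(K, 10) = 0xBDD133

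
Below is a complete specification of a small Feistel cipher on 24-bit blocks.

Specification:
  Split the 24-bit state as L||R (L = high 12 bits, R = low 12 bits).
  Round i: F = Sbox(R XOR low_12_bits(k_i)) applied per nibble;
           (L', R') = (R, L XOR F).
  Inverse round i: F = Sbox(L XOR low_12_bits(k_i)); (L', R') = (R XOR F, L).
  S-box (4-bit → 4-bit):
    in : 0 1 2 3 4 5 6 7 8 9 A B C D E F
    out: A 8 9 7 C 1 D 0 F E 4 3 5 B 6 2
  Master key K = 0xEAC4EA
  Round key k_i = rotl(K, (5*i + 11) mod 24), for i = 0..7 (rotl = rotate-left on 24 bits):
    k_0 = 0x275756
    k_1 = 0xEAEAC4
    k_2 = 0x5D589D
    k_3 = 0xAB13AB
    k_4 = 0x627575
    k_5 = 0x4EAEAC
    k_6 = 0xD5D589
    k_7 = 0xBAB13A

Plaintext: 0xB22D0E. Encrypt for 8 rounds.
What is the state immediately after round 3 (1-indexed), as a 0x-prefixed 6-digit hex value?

s_0 = plaintext = 0xB22D0E
s_1 = Round(s_0, k_0) = 0xD0EF3D
s_2 = Round(s_1, k_1) = 0xF3DC20
s_3 = Round(s_2, k_2) = 0xC20306
s_4 = Round(s_3, k_3) = 0x30666B
s_5 = Round(s_4, k_4) = 0x66B480
s_6 = Round(s_5, k_5) = 0x4802FE
s_7 = Round(s_6, k_6) = 0x2FE480
s_8 = Round(s_7, k_7) = 0x4803CA

0xC20306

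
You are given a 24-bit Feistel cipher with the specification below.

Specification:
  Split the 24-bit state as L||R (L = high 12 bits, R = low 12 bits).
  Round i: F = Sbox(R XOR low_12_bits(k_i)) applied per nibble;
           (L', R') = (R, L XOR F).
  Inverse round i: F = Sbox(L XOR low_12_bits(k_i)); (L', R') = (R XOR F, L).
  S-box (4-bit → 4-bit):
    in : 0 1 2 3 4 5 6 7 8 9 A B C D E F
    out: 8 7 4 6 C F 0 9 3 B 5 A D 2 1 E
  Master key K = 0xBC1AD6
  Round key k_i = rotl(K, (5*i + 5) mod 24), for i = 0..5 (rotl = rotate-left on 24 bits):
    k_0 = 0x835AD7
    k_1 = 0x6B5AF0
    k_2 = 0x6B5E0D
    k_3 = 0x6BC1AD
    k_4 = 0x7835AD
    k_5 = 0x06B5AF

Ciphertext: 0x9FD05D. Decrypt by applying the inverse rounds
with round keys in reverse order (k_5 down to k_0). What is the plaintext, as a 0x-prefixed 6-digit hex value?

0x8AAD21

s_0 = ciphertext = 0x9FD05D
s_1 = InvRound(s_0, k_5) = 0xDA99FD
s_2 = InvRound(s_1, k_4) = 0xA71DA9
s_3 = InvRound(s_2, k_3) = 0x784A71
s_4 = InvRound(s_3, k_2) = 0x14A784
s_5 = InvRound(s_4, k_1) = 0xD2114A
s_6 = InvRound(s_5, k_0) = 0x8AAD21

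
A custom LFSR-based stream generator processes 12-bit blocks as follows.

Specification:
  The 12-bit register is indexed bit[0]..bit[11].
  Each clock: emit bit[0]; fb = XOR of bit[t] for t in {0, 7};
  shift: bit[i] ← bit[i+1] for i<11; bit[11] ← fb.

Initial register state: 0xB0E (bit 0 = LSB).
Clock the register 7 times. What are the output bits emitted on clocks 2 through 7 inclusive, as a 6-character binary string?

reg_0 = 0xB0E
clock 1: out=0, reg = 0x587
clock 2: out=1, reg = 0x2C3
clock 3: out=1, reg = 0x161
clock 4: out=1, reg = 0x8B0
clock 5: out=0, reg = 0xC58
clock 6: out=0, reg = 0x62C
clock 7: out=0, reg = 0x316

111000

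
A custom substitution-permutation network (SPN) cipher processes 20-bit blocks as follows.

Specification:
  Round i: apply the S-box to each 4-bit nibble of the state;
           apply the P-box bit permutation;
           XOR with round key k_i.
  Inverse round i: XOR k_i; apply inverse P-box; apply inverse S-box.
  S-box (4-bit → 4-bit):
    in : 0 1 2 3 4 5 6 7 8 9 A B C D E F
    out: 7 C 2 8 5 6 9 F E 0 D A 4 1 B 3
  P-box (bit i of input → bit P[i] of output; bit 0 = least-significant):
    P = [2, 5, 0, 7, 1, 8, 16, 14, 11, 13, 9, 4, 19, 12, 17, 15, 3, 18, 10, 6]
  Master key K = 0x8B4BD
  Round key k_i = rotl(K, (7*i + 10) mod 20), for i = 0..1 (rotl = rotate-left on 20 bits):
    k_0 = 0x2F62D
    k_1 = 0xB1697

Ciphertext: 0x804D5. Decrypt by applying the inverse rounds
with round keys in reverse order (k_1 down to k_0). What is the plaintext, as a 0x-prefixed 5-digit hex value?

0x330CF

s_0 = ciphertext = 0x804D5
s_1 = InvRound(s_0, k_1) = 0x35C49
s_2 = InvRound(s_1, k_0) = 0x330CF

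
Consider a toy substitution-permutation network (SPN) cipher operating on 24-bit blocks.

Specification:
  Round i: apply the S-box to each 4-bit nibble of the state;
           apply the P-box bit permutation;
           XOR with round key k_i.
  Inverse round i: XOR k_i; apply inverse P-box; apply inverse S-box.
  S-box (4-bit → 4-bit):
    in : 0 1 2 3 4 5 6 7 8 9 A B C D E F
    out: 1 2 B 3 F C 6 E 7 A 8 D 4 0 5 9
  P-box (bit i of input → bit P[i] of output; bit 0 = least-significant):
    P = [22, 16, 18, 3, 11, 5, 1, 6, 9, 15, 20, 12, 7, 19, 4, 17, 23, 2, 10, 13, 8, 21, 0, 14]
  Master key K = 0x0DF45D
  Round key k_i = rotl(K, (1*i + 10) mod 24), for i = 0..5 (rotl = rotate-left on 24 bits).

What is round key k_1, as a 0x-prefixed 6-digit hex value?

K = 0x0DF45D
k_0 = rotl(K, (1*0+10) mod 24) = rotl(K, 10) = 0xD17437
k_1 = rotl(K, (1*1+10) mod 24) = rotl(K, 11) = 0xA2E86F

0xA2E86F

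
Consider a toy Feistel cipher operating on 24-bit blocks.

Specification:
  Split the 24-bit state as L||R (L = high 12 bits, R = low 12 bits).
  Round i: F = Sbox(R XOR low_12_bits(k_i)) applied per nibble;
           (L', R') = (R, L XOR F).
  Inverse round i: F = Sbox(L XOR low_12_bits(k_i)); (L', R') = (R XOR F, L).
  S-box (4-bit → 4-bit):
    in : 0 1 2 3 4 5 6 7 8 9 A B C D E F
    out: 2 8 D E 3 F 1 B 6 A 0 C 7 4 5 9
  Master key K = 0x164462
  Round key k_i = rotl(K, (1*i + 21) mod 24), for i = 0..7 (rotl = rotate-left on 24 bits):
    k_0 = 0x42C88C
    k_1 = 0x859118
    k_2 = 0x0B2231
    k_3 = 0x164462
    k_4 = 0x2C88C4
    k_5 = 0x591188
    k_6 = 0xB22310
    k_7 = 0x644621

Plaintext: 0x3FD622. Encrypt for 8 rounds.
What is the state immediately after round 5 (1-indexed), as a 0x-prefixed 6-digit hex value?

s_0 = plaintext = 0x3FD622
s_1 = Round(s_0, k_0) = 0x6226F8
s_2 = Round(s_1, k_1) = 0x6F8D70
s_3 = Round(s_2, k_2) = 0xD70FC0
s_4 = Round(s_3, k_3) = 0xFC017D
s_5 = Round(s_4, k_4) = 0x17D50A
s_6 = Round(s_5, k_5) = 0x50A210
s_7 = Round(s_6, k_6) = 0x210D28
s_8 = Round(s_7, k_7) = 0xD28E3A

0x17D50A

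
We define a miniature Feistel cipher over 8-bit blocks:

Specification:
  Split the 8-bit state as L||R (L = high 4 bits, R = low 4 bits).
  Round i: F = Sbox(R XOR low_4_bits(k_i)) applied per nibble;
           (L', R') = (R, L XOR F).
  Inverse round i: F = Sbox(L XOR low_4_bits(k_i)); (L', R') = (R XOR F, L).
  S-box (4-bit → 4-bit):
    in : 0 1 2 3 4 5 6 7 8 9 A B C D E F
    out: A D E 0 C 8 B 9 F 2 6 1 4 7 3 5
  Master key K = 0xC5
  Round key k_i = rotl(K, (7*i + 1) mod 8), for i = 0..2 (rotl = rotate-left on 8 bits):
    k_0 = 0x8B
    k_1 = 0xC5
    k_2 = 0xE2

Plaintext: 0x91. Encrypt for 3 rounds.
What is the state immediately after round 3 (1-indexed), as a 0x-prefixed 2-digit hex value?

0x77

s_0 = plaintext = 0x91
s_1 = Round(s_0, k_0) = 0x1F
s_2 = Round(s_1, k_1) = 0xF7
s_3 = Round(s_2, k_2) = 0x77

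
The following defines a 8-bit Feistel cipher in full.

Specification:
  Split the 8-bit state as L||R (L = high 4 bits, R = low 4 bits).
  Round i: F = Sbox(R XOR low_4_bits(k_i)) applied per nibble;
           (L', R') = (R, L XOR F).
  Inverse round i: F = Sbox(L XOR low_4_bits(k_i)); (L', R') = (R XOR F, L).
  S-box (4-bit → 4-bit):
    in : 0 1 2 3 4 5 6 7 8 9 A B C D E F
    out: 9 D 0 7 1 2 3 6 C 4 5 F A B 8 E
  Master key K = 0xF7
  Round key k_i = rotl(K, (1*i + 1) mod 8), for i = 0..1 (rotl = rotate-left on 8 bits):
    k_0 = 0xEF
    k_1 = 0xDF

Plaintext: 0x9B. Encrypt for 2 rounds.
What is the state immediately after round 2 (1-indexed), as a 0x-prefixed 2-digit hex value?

0x8D

s_0 = plaintext = 0x9B
s_1 = Round(s_0, k_0) = 0xB8
s_2 = Round(s_1, k_1) = 0x8D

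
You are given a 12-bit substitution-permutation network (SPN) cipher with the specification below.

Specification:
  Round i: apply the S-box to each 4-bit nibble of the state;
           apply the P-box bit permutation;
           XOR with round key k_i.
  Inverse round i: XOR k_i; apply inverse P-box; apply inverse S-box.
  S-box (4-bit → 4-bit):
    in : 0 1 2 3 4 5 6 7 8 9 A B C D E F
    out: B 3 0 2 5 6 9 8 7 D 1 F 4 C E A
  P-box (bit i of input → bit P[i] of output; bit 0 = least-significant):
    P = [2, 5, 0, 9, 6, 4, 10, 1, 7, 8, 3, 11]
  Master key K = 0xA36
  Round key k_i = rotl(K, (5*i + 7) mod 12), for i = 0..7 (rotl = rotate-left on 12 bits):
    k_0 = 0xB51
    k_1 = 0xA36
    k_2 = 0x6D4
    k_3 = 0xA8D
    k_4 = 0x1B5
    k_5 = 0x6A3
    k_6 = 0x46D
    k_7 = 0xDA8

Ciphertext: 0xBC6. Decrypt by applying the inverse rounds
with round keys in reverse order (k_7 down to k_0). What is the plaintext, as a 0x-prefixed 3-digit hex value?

s_0 = ciphertext = 0xBC6
s_1 = InvRound(s_0, k_7) = 0xC90
s_2 = InvRound(s_1, k_6) = 0x918
s_3 = InvRound(s_2, k_5) = 0xBEE
s_4 = InvRound(s_3, k_4) = 0xD0D
s_5 = InvRound(s_4, k_3) = 0x1C7
s_6 = InvRound(s_5, k_2) = 0x3ED
s_7 = InvRound(s_6, k_1) = 0xB0C
s_8 = InvRound(s_7, k_0) = 0xC14

0xC14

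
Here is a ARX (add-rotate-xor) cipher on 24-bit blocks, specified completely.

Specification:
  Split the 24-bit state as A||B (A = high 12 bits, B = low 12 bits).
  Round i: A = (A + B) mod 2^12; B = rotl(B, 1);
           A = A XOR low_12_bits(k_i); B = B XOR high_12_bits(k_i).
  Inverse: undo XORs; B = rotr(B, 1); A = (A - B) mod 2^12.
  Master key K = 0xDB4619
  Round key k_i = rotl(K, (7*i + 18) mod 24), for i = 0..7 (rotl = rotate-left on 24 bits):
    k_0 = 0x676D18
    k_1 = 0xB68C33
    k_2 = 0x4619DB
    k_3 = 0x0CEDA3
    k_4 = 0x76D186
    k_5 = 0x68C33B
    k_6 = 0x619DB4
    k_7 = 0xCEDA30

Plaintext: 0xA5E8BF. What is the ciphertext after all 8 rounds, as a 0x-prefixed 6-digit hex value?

0xEB3FD8

s_0 = plaintext = 0xA5E8BF
s_1 = Round(s_0, k_0) = 0xE05709
s_2 = Round(s_1, k_1) = 0x93D57A
s_3 = Round(s_2, k_2) = 0x76CE95
s_4 = Round(s_3, k_3) = 0xBA2DE5
s_5 = Round(s_4, k_4) = 0x801CA6
s_6 = Round(s_5, k_5) = 0x79CFC1
s_7 = Round(s_6, k_6) = 0xAE999A
s_8 = Round(s_7, k_7) = 0xEB3FD8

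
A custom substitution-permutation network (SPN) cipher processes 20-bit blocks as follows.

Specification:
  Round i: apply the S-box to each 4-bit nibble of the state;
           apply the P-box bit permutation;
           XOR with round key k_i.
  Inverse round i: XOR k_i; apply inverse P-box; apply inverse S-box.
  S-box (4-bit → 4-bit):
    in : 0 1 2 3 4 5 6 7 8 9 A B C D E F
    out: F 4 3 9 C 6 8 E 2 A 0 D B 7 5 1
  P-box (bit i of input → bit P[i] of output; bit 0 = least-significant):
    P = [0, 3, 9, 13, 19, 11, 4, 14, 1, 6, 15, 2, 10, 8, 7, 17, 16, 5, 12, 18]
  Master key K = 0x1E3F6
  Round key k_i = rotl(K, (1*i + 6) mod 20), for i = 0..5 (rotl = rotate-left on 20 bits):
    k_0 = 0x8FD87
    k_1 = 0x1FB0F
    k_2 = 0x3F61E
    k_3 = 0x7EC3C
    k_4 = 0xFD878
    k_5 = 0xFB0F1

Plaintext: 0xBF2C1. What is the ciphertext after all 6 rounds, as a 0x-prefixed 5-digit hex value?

0xE9EC0

s_0 = plaintext = 0xBF2C1
s_1 = Round(s_0, k_0) = 0x5A3C5
s_2 = Round(s_1, k_1) = 0x9A121
s_3 = Round(s_2, k_2) = 0xF7C3E
s_4 = Round(s_3, k_3) = 0xCAFFB
s_5 = Round(s_4, k_4) = 0x2FA5B
s_6 = Round(s_5, k_5) = 0xE9EC0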